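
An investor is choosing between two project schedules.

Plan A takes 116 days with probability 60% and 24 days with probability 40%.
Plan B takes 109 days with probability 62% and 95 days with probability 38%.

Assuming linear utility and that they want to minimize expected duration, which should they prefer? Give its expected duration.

Plan A (79.2 days)

Plan A = 0.6 × 116 + 0.4 × 24 = 69.6 + 9.6 = 79.2
Plan B = 0.62 × 109 + 0.38 × 95 = 67.58 + 36.1 = 103.68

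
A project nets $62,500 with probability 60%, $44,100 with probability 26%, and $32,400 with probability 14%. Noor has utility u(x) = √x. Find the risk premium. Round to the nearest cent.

E[u] = 0.6·√62500 + 0.26·√44100 + 0.14·√32400 = 0.6·250 + 0.26·210 + 0.14·180 = 229.8
CE = (229.8)² = 52808.04
Risk premium = EV − CE = 53502 − 52808.04 = 693.96

$693.96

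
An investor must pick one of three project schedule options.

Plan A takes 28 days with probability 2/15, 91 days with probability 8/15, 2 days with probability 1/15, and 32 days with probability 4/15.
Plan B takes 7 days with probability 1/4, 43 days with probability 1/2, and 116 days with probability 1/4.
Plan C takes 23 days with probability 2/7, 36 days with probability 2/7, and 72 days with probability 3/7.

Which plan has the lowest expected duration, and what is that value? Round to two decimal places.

Plan C (47.71 days)

Plan A = 2/15 × 28 + 8/15 × 91 + 1/15 × 2 + 4/15 × 32 = 3.7333 + 48.5333 + 0.1333 + 8.5333 = 60.9333
Plan B = 1/4 × 7 + 1/2 × 43 + 1/4 × 116 = 1.75 + 21.5 + 29 = 52.25
Plan C = 2/7 × 23 + 2/7 × 36 + 3/7 × 72 = 6.5714 + 10.2857 + 30.8571 = 47.7143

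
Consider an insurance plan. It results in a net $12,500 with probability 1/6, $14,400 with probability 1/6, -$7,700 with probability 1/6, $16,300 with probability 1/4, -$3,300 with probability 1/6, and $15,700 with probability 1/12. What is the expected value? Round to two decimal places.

$8,033.33

EV = 1/6 × 12500 + 1/6 × 14400 + 1/6 × (-7700) + 1/4 × 16300 + 1/6 × (-3300) + 1/12 × 15700 = 2083.3333 + 2400 − 1283.3333 + 4075 − 550 + 1308.3333 = 8033.3333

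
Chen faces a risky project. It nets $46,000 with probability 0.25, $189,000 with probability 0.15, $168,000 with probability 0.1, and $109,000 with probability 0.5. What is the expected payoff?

$111,150

EV = 0.25 × 46000 + 0.15 × 189000 + 0.1 × 168000 + 0.5 × 109000 = 11500 + 28350 + 16800 + 54500 = 111150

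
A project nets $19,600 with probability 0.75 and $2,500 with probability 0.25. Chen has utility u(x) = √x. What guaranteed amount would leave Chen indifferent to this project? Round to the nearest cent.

$13,806.25

E[u] = 0.75·√19600 + 0.25·√2500 = 0.75·140 + 0.25·50 = 117.5
CE = (117.5)² = 13806.25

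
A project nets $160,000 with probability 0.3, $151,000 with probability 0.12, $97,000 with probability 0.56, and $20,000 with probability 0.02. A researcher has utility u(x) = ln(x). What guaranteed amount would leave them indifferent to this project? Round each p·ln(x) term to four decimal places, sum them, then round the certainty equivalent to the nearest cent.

E[u] = 0.3·ln(160000) + 0.12·ln(151000) + 0.56·ln(97000) + 0.02·ln(20000) = 3.5949 + 1.4310 + 6.4302 + 0.1981 = 11.6542
CE = e^11.6542 ≈ 115174.08

$115,174.08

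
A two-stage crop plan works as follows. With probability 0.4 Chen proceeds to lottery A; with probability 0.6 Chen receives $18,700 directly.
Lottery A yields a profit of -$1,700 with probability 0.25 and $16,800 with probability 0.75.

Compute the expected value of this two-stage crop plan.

EV(A) = 0.25 × (-1700) + 0.75 × 16800 = -425 + 12600 = 12175
Branch B: 18700 (certain)
Overall = 0.4 × 12175 + 0.6 × 18700 = 4870 + 11220 = 16090

$16,090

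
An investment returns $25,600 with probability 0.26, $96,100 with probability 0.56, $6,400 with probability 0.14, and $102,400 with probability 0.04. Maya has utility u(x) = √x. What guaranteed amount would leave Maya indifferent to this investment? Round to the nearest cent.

E[u] = 0.26·√25600 + 0.56·√96100 + 0.14·√6400 + 0.04·√102400 = 0.26·160 + 0.56·310 + 0.14·80 + 0.04·320 = 239.2
CE = (239.2)² = 57216.64

$57,216.64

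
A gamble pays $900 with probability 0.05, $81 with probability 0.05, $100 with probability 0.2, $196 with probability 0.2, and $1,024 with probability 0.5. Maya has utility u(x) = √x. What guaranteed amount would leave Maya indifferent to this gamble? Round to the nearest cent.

$517.56

E[u] = 0.05·√900 + 0.05·√81 + 0.2·√100 + 0.2·√196 + 0.5·√1024 = 0.05·30 + 0.05·9 + 0.2·10 + 0.2·14 + 0.5·32 = 22.75
CE = (22.75)² = 517.5625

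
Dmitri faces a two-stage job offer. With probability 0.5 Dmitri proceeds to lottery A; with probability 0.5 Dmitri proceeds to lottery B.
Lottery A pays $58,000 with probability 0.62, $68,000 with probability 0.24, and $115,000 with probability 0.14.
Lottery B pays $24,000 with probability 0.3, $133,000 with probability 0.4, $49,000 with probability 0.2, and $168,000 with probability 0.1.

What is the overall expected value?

$77,690

EV(A) = 0.62 × 58000 + 0.24 × 68000 + 0.14 × 115000 = 35960 + 16320 + 16100 = 68380
EV(B) = 0.3 × 24000 + 0.4 × 133000 + 0.2 × 49000 + 0.1 × 168000 = 7200 + 53200 + 9800 + 16800 = 87000
Overall = 0.5 × 68380 + 0.5 × 87000 = 34190 + 43500 = 77690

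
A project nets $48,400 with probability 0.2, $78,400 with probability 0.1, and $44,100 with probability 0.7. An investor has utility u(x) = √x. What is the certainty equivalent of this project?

E[u] = 0.2·√48400 + 0.1·√78400 + 0.7·√44100 = 0.2·220 + 0.1·280 + 0.7·210 = 219
CE = (219)² = 47961

$47,961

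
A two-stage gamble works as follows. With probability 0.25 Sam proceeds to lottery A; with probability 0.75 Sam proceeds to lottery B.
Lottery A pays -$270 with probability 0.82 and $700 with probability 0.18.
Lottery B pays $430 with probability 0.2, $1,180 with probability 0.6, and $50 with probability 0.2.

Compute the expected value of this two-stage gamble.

EV(A) = 0.82 × (-270) + 0.18 × 700 = -221.4 + 126 = -95.4
EV(B) = 0.2 × 430 + 0.6 × 1180 + 0.2 × 50 = 86 + 708 + 10 = 804
Overall = 0.25 × (-95.4) + 0.75 × 804 = -23.85 + 603 = 579.15

$579.15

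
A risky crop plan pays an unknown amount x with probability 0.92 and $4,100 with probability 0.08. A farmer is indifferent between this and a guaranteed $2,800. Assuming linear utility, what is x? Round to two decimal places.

0.92·x + 0.08·4100 = 2800
0.92·x = 2800 − 328 = 2472
x = 2472 / 0.92 = 2686.9565

x = $2,686.96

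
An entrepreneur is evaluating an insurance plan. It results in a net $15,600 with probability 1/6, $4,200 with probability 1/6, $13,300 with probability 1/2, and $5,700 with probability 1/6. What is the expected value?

EV = 1/6 × 15600 + 1/6 × 4200 + 1/2 × 13300 + 1/6 × 5700 = 2600 + 700 + 6650 + 950 = 10900

$10,900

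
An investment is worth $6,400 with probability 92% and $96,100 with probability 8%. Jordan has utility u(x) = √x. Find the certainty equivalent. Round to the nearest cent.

E[u] = 0.92·√6400 + 0.08·√96100 = 0.92·80 + 0.08·310 = 98.4
CE = (98.4)² = 9682.56

$9,682.56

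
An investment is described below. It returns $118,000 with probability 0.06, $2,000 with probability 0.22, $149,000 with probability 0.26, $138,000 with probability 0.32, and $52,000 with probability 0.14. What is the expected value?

EV = 0.06 × 118000 + 0.22 × 2000 + 0.26 × 149000 + 0.32 × 138000 + 0.14 × 52000 = 7080 + 440 + 38740 + 44160 + 7280 = 97700

$97,700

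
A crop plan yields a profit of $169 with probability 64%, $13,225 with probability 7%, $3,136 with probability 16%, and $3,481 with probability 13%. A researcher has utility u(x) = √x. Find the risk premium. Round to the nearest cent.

$899.20

E[u] = 0.64·√169 + 0.07·√13225 + 0.16·√3136 + 0.13·√3481 = 0.64·13 + 0.07·115 + 0.16·56 + 0.13·59 = 33
CE = (33)² = 1089
Risk premium = EV − CE = 1988.2 − 1089 = 899.2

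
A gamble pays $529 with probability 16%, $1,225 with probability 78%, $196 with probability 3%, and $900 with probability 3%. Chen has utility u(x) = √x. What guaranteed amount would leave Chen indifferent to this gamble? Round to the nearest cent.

E[u] = 0.16·√529 + 0.78·√1225 + 0.03·√196 + 0.03·√900 = 0.16·23 + 0.78·35 + 0.03·14 + 0.03·30 = 32.3
CE = (32.3)² = 1043.29

$1,043.29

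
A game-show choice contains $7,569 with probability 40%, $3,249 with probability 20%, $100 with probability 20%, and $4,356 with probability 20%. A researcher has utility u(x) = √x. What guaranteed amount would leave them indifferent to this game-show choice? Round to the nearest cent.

$3,769.96

E[u] = 0.4·√7569 + 0.2·√3249 + 0.2·√100 + 0.2·√4356 = 0.4·87 + 0.2·57 + 0.2·10 + 0.2·66 = 61.4
CE = (61.4)² = 3769.96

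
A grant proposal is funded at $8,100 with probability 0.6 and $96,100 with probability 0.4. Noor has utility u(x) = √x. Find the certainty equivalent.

$31,684

E[u] = 0.6·√8100 + 0.4·√96100 = 0.6·90 + 0.4·310 = 178
CE = (178)² = 31684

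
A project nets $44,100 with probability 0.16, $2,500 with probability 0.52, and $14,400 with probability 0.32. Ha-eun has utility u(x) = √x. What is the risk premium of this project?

$3,360

E[u] = 0.16·√44100 + 0.52·√2500 + 0.32·√14400 = 0.16·210 + 0.52·50 + 0.32·120 = 98
CE = (98)² = 9604
Risk premium = EV − CE = 12964 − 9604 = 3360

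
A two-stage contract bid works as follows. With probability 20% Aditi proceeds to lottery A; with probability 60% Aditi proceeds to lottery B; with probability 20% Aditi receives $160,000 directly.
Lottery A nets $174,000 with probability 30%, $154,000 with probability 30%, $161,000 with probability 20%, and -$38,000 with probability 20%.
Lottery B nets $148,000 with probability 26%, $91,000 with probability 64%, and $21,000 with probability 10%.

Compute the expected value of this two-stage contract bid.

$115,892

EV(A) = 0.3 × 174000 + 0.3 × 154000 + 0.2 × 161000 + 0.2 × (-38000) = 52200 + 46200 + 32200 − 7600 = 123000
EV(B) = 0.26 × 148000 + 0.64 × 91000 + 0.1 × 21000 = 38480 + 58240 + 2100 = 98820
Branch C: 160000 (certain)
Overall = 0.2 × 123000 + 0.6 × 98820 + 0.2 × 160000 = 24600 + 59292 + 32000 = 115892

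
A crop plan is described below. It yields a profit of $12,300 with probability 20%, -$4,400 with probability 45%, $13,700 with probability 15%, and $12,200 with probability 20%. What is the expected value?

$4,975

EV = 0.2 × 12300 + 0.45 × (-4400) + 0.15 × 13700 + 0.2 × 12200 = 2460 − 1980 + 2055 + 2440 = 4975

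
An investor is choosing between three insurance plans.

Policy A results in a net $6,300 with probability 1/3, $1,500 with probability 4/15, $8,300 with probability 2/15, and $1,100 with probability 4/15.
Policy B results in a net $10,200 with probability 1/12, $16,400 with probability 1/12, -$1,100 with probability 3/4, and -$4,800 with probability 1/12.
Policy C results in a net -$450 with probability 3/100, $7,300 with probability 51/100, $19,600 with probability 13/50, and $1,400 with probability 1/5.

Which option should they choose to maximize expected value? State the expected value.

Policy C ($9,085.50)

Policy A = 1/3 × 6300 + 4/15 × 1500 + 2/15 × 8300 + 4/15 × 1100 = 2100 + 400 + 1106.6667 + 293.3333 = 3900
Policy B = 1/12 × 10200 + 1/12 × 16400 + 3/4 × (-1100) + 1/12 × (-4800) = 850 + 1366.6667 − 825 − 400 = 991.6667
Policy C = 3/100 × (-450) + 51/100 × 7300 + 13/50 × 19600 + 1/5 × 1400 = -13.5 + 3723 + 5096 + 280 = 9085.5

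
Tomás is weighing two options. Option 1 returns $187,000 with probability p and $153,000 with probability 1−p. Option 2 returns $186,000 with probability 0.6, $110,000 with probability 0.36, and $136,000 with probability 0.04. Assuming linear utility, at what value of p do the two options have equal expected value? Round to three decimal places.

EV(Option 2) = 0.6 × 186000 + 0.36 × 110000 + 0.04 × 136000 = 111600 + 39600 + 5440 = 156640
p·187000 + (1−p)·153000 = 156640
34000p + 153000 = 156640
p = (156640 − 153000) / 34000

p = 0.107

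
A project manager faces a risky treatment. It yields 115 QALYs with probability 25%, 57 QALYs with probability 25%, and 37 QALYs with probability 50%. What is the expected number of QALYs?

EV = 0.25 × 115 + 0.25 × 57 + 0.5 × 37 = 28.75 + 14.25 + 18.5 = 61.5

61.5 QALYs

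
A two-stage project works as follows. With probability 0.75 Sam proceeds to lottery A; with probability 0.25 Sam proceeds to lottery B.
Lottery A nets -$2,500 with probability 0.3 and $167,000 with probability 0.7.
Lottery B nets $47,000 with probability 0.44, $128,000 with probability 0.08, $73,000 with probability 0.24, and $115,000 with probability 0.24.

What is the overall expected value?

$106,122.50

EV(A) = 0.3 × (-2500) + 0.7 × 167000 = -750 + 116900 = 116150
EV(B) = 0.44 × 47000 + 0.08 × 128000 + 0.24 × 73000 + 0.24 × 115000 = 20680 + 10240 + 17520 + 27600 = 76040
Overall = 0.75 × 116150 + 0.25 × 76040 = 87112.5 + 19010 = 106122.5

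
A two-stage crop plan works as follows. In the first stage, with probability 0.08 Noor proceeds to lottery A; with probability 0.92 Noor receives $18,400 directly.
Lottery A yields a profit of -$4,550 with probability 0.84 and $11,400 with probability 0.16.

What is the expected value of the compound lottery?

EV(A) = 0.84 × (-4550) + 0.16 × 11400 = -3822 + 1824 = -1998
Branch B: 18400 (certain)
Overall = 0.08 × (-1998) + 0.92 × 18400 = -159.84 + 16928 = 16768.16

$16,768.16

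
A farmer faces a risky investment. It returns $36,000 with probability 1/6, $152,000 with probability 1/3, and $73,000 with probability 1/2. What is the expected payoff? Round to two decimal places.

EV = 1/6 × 36000 + 1/3 × 152000 + 1/2 × 73000 = 6000 + 50666.6667 + 36500 = 93166.6667

$93,166.67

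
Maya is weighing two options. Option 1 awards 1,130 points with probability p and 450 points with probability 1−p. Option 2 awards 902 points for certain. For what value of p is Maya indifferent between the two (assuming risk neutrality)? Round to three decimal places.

p·1130 + (1−p)·450 = 902
680p + 450 = 902
p = (902 − 450) / 680

p = 0.665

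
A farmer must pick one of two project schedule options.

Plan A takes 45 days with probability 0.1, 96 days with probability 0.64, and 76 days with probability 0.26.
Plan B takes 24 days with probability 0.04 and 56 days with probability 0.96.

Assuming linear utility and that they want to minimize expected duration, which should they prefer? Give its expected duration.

Plan A = 0.1 × 45 + 0.64 × 96 + 0.26 × 76 = 4.5 + 61.44 + 19.76 = 85.7
Plan B = 0.04 × 24 + 0.96 × 56 = 0.96 + 53.76 = 54.72

Plan B (54.72 days)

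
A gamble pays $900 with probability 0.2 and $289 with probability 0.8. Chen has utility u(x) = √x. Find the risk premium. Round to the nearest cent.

E[u] = 0.2·√900 + 0.8·√289 = 0.2·30 + 0.8·17 = 19.6
CE = (19.6)² = 384.16
Risk premium = EV − CE = 411.2 − 384.16 = 27.04

$27.04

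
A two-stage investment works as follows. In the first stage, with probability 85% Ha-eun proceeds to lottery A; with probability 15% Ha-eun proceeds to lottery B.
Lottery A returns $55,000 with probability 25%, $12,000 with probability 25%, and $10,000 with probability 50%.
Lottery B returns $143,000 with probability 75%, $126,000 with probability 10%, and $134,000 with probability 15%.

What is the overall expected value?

EV(A) = 0.25 × 55000 + 0.25 × 12000 + 0.5 × 10000 = 13750 + 3000 + 5000 = 21750
EV(B) = 0.75 × 143000 + 0.1 × 126000 + 0.15 × 134000 = 107250 + 12600 + 20100 = 139950
Overall = 0.85 × 21750 + 0.15 × 139950 = 18487.5 + 20992.5 = 39480

$39,480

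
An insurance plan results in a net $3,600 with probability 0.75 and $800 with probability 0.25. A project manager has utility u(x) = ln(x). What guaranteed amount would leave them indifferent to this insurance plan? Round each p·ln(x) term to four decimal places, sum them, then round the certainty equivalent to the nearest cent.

E[u] = 0.75·ln(3600) + 0.25·ln(800) = 6.1415 + 1.6712 = 7.8127
CE = e^7.8127 ≈ 2471.80

$2,471.80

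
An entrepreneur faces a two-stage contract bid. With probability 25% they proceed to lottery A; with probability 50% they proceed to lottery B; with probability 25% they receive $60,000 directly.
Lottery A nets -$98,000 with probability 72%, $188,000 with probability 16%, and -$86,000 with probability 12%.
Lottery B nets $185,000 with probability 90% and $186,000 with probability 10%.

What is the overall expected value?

$94,850

EV(A) = 0.72 × (-98000) + 0.16 × 188000 + 0.12 × (-86000) = -70560 + 30080 − 10320 = -50800
EV(B) = 0.9 × 185000 + 0.1 × 186000 = 166500 + 18600 = 185100
Branch C: 60000 (certain)
Overall = 0.25 × (-50800) + 0.5 × 185100 + 0.25 × 60000 = -12700 + 92550 + 15000 = 94850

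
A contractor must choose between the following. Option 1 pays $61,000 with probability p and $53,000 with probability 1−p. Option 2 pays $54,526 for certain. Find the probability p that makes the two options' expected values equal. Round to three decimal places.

p·61000 + (1−p)·53000 = 54526
8000p + 53000 = 54526
p = (54526 − 53000) / 8000

p = 0.191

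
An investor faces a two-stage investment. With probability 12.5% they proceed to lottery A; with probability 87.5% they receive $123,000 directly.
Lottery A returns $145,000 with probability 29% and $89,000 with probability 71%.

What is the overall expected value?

$120,780

EV(A) = 0.29 × 145000 + 0.71 × 89000 = 42050 + 63190 = 105240
Branch B: 123000 (certain)
Overall = 0.125 × 105240 + 0.875 × 123000 = 13155 + 107625 = 120780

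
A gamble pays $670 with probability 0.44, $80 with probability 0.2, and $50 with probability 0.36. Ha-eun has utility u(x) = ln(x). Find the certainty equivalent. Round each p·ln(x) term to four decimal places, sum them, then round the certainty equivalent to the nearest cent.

$172.07

E[u] = 0.44·ln(670) + 0.2·ln(80) + 0.36·ln(50) = 2.8632 + 0.8764 + 1.4083 = 5.1479
CE = e^5.1479 ≈ 172.07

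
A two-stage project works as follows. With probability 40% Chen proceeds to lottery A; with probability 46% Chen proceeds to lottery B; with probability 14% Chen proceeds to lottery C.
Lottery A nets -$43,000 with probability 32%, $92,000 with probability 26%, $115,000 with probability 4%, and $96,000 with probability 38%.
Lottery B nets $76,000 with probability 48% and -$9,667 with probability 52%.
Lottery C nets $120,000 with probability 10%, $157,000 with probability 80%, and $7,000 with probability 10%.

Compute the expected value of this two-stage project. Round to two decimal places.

EV(A) = 0.32 × (-43000) + 0.26 × 92000 + 0.04 × 115000 + 0.38 × 96000 = -13760 + 23920 + 4600 + 36480 = 51240
EV(B) = 0.48 × 76000 + 0.52 × (-9667) = 36480 − 5026.84 = 31453.16
EV(C) = 0.1 × 120000 + 0.8 × 157000 + 0.1 × 7000 = 12000 + 125600 + 700 = 138300
Overall = 0.4 × 51240 + 0.46 × 31453.16 + 0.14 × 138300 = 20496 + 14468.4536 + 19362 = 54326.4536

$54,326.45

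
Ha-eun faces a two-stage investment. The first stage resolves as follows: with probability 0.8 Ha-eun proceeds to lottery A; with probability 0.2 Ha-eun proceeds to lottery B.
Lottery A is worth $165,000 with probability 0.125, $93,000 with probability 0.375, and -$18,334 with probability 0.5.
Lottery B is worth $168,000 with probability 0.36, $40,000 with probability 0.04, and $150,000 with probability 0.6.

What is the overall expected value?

EV(A) = 0.125 × 165000 + 0.375 × 93000 + 0.5 × (-18334) = 20625 + 34875 − 9167 = 46333
EV(B) = 0.36 × 168000 + 0.04 × 40000 + 0.6 × 150000 = 60480 + 1600 + 90000 = 152080
Overall = 0.8 × 46333 + 0.2 × 152080 = 37066.4 + 30416 = 67482.4

$67,482.40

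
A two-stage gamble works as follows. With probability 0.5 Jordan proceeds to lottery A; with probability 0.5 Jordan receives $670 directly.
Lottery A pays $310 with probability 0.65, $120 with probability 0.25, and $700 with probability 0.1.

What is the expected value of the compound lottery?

EV(A) = 0.65 × 310 + 0.25 × 120 + 0.1 × 700 = 201.5 + 30 + 70 = 301.5
Branch B: 670 (certain)
Overall = 0.5 × 301.5 + 0.5 × 670 = 150.75 + 335 = 485.75

$485.75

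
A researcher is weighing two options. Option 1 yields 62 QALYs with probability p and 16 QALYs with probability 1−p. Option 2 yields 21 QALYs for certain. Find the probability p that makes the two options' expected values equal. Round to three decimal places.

p = 0.109

p·62 + (1−p)·16 = 21
46p + 16 = 21
p = (21 − 16) / 46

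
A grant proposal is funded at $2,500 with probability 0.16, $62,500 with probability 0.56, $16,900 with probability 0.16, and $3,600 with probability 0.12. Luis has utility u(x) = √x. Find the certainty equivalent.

$30,976

E[u] = 0.16·√2500 + 0.56·√62500 + 0.16·√16900 + 0.12·√3600 = 0.16·50 + 0.56·250 + 0.16·130 + 0.12·60 = 176
CE = (176)² = 30976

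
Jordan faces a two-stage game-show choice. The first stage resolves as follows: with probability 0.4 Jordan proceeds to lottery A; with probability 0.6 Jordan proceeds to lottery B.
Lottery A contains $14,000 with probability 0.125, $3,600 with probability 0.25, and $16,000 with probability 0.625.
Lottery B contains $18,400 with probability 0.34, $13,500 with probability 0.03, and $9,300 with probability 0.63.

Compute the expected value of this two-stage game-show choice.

EV(A) = 0.125 × 14000 + 0.25 × 3600 + 0.625 × 16000 = 1750 + 900 + 10000 = 12650
EV(B) = 0.34 × 18400 + 0.03 × 13500 + 0.63 × 9300 = 6256 + 405 + 5859 = 12520
Overall = 0.4 × 12650 + 0.6 × 12520 = 5060 + 7512 = 12572

$12,572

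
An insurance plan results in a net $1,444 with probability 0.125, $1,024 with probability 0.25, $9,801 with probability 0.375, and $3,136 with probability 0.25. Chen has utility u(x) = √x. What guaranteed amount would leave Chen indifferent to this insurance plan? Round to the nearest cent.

$4,080.02

E[u] = 0.125·√1444 + 0.25·√1024 + 0.375·√9801 + 0.25·√3136 = 0.125·38 + 0.25·32 + 0.375·99 + 0.25·56 = 63.875
CE = (63.875)² = 4080.015625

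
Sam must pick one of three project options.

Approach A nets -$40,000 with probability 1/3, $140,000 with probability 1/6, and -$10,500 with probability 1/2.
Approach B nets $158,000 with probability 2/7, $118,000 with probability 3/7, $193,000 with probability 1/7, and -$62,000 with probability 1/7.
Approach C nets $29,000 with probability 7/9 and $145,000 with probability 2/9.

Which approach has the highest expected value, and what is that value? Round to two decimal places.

Approach B ($114,428.57)

Approach A = 1/3 × (-40000) + 1/6 × 140000 + 1/2 × (-10500) = -13333.3333 + 23333.3333 − 5250 = 4750
Approach B = 2/7 × 158000 + 3/7 × 118000 + 1/7 × 193000 + 1/7 × (-62000) = 45142.8571 + 50571.4286 + 27571.4286 − 8857.1429 = 114428.5714
Approach C = 7/9 × 29000 + 2/9 × 145000 = 22555.5556 + 32222.2222 = 54777.7778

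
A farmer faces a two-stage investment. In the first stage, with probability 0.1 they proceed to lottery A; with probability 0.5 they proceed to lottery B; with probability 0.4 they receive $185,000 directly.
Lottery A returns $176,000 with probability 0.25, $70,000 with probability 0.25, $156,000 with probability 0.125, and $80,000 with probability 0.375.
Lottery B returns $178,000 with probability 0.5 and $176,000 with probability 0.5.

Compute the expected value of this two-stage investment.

EV(A) = 0.25 × 176000 + 0.25 × 70000 + 0.125 × 156000 + 0.375 × 80000 = 44000 + 17500 + 19500 + 30000 = 111000
EV(B) = 0.5 × 178000 + 0.5 × 176000 = 89000 + 88000 = 177000
Branch C: 185000 (certain)
Overall = 0.1 × 111000 + 0.5 × 177000 + 0.4 × 185000 = 11100 + 88500 + 74000 = 173600

$173,600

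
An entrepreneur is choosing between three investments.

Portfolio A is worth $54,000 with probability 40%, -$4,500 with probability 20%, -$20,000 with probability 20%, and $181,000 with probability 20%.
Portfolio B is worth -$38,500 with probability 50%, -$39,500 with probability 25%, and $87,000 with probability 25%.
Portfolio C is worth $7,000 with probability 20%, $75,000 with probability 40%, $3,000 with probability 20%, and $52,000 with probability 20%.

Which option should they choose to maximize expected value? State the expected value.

Portfolio A = 0.4 × 54000 + 0.2 × (-4500) + 0.2 × (-20000) + 0.2 × 181000 = 21600 − 900 − 4000 + 36200 = 52900
Portfolio B = 0.5 × (-38500) + 0.25 × (-39500) + 0.25 × 87000 = -19250 − 9875 + 21750 = -7375
Portfolio C = 0.2 × 7000 + 0.4 × 75000 + 0.2 × 3000 + 0.2 × 52000 = 1400 + 30000 + 600 + 10400 = 42400

Portfolio A ($52,900)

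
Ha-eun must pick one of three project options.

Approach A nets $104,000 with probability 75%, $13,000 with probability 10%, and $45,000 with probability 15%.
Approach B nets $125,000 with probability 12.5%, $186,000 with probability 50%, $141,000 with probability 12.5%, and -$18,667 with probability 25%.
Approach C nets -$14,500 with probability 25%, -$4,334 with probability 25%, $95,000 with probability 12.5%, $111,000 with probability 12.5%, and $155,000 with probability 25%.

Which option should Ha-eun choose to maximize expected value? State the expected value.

Approach B ($121,583.25)

Approach A = 0.75 × 104000 + 0.1 × 13000 + 0.15 × 45000 = 78000 + 1300 + 6750 = 86050
Approach B = 0.125 × 125000 + 0.5 × 186000 + 0.125 × 141000 + 0.25 × (-18667) = 15625 + 93000 + 17625 − 4666.75 = 121583.25
Approach C = 0.25 × (-14500) + 0.25 × (-4334) + 0.125 × 95000 + 0.125 × 111000 + 0.25 × 155000 = -3625 − 1083.5 + 11875 + 13875 + 38750 = 59791.5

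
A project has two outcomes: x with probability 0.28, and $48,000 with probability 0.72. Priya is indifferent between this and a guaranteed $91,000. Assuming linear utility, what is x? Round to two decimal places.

x = $201,571.43

0.28·x + 0.72·48000 = 91000
0.28·x = 91000 − 34560 = 56440
x = 56440 / 0.28 = 201571.4286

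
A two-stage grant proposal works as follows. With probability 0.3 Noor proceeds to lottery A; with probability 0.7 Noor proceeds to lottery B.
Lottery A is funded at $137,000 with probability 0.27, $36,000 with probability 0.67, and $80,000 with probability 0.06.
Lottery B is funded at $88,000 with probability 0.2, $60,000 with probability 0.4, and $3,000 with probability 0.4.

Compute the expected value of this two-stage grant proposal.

EV(A) = 0.27 × 137000 + 0.67 × 36000 + 0.06 × 80000 = 36990 + 24120 + 4800 = 65910
EV(B) = 0.2 × 88000 + 0.4 × 60000 + 0.4 × 3000 = 17600 + 24000 + 1200 = 42800
Overall = 0.3 × 65910 + 0.7 × 42800 = 19773 + 29960 = 49733

$49,733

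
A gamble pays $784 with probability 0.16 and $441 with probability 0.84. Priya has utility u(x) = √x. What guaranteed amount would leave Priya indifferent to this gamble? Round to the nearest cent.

E[u] = 0.16·√784 + 0.84·√441 = 0.16·28 + 0.84·21 = 22.12
CE = (22.12)² = 489.2944

$489.29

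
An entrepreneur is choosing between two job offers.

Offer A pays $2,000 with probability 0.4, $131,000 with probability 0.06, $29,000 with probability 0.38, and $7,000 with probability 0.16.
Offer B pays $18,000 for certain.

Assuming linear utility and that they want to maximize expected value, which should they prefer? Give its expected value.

Offer A = 0.4 × 2000 + 0.06 × 131000 + 0.38 × 29000 + 0.16 × 7000 = 800 + 7860 + 11020 + 1120 = 20800
Offer B: 18000 (certain)

Offer A ($20,800)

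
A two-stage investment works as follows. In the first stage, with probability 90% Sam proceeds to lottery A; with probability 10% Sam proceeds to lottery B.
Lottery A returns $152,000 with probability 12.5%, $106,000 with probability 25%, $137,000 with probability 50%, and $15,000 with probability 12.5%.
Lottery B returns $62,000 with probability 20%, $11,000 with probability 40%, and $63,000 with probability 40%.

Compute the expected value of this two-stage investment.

EV(A) = 0.125 × 152000 + 0.25 × 106000 + 0.5 × 137000 + 0.125 × 15000 = 19000 + 26500 + 68500 + 1875 = 115875
EV(B) = 0.2 × 62000 + 0.4 × 11000 + 0.4 × 63000 = 12400 + 4400 + 25200 = 42000
Overall = 0.9 × 115875 + 0.1 × 42000 = 104287.5 + 4200 = 108487.5

$108,487.50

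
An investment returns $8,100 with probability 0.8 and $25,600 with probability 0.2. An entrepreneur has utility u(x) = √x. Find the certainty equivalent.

$10,816

E[u] = 0.8·√8100 + 0.2·√25600 = 0.8·90 + 0.2·160 = 104
CE = (104)² = 10816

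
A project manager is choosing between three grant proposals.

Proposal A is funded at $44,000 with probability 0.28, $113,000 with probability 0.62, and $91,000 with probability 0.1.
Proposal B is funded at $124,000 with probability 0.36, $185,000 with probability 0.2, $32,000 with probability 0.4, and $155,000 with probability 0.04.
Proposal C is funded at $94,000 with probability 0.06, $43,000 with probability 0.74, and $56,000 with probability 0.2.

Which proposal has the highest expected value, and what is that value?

Proposal B ($100,640)

Proposal A = 0.28 × 44000 + 0.62 × 113000 + 0.1 × 91000 = 12320 + 70060 + 9100 = 91480
Proposal B = 0.36 × 124000 + 0.2 × 185000 + 0.4 × 32000 + 0.04 × 155000 = 44640 + 37000 + 12800 + 6200 = 100640
Proposal C = 0.06 × 94000 + 0.74 × 43000 + 0.2 × 56000 = 5640 + 31820 + 11200 = 48660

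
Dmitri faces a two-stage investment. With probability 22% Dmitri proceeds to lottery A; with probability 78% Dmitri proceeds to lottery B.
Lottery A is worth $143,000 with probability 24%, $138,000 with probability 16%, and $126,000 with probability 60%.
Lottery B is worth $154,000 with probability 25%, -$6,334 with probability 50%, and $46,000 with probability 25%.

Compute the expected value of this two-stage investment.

EV(A) = 0.24 × 143000 + 0.16 × 138000 + 0.6 × 126000 = 34320 + 22080 + 75600 = 132000
EV(B) = 0.25 × 154000 + 0.5 × (-6334) + 0.25 × 46000 = 38500 − 3167 + 11500 = 46833
Overall = 0.22 × 132000 + 0.78 × 46833 = 29040 + 36529.74 = 65569.74

$65,569.74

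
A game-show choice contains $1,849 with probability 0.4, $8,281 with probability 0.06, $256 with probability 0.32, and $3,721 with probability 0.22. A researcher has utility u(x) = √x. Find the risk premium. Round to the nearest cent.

$439.56

E[u] = 0.4·√1849 + 0.06·√8281 + 0.32·√256 + 0.22·√3721 = 0.4·43 + 0.06·91 + 0.32·16 + 0.22·61 = 41.2
CE = (41.2)² = 1697.44
Risk premium = EV − CE = 2137 − 1697.44 = 439.56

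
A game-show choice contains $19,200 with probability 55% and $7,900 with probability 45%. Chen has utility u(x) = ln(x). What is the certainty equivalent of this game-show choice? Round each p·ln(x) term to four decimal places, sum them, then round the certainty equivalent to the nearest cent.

E[u] = 0.55·ln(19200) + 0.45·ln(7900) = 5.4245 + 4.0386 = 9.4631
CE = e^9.4631 ≈ 12875.74

$12,875.74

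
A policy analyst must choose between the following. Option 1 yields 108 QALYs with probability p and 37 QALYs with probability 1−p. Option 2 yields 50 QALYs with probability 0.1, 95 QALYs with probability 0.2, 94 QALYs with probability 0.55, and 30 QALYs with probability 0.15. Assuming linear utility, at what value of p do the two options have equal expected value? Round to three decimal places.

EV(Option 2) = 0.1 × 50 + 0.2 × 95 + 0.55 × 94 + 0.15 × 30 = 5 + 19 + 51.7 + 4.5 = 80.2
p·108 + (1−p)·37 = 80.2
71p + 37 = 80.2
p = (80.2 − 37) / 71

p = 0.608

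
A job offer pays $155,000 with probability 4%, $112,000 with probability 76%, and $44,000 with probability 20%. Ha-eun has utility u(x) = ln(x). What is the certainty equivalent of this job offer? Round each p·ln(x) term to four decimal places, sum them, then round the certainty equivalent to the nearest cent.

E[u] = 0.04·ln(155000) + 0.76·ln(112000) + 0.2·ln(44000) = 0.4780 + 8.8360 + 2.1384 = 11.4524
CE = e^11.4524 ≈ 94126.98

$94,126.98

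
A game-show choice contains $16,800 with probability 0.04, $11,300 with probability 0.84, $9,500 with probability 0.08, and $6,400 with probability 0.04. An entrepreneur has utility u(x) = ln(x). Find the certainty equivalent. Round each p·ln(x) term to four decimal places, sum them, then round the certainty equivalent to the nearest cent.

$11,067.85

E[u] = 0.04·ln(16800) + 0.84·ln(11300) + 0.08·ln(9500) + 0.04·ln(6400) = 0.3892 + 7.8393 + 0.7327 + 0.3506 = 9.3118
CE = e^9.3118 ≈ 11067.85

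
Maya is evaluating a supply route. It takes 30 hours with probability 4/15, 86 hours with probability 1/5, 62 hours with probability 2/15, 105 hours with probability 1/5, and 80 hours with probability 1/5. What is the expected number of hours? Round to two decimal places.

70.47 hours

EV = 4/15 × 30 + 1/5 × 86 + 2/15 × 62 + 1/5 × 105 + 1/5 × 80 = 8 + 17.2 + 8.2667 + 21 + 16 = 70.4667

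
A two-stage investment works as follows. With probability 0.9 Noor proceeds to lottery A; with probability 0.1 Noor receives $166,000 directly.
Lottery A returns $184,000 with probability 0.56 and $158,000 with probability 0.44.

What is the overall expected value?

EV(A) = 0.56 × 184000 + 0.44 × 158000 = 103040 + 69520 = 172560
Branch B: 166000 (certain)
Overall = 0.9 × 172560 + 0.1 × 166000 = 155304 + 16600 = 171904

$171,904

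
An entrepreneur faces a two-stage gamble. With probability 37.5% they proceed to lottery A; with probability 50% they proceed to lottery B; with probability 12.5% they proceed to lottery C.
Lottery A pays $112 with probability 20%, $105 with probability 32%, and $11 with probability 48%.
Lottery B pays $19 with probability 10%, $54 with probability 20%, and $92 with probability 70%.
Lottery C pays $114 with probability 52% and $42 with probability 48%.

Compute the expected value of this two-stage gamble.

EV(A) = 0.2 × 112 + 0.32 × 105 + 0.48 × 11 = 22.4 + 33.6 + 5.28 = 61.28
EV(B) = 0.1 × 19 + 0.2 × 54 + 0.7 × 92 = 1.9 + 10.8 + 64.4 = 77.1
EV(C) = 0.52 × 114 + 0.48 × 42 = 59.28 + 20.16 = 79.44
Overall = 0.375 × 61.28 + 0.5 × 77.1 + 0.125 × 79.44 = 22.98 + 38.55 + 9.93 = 71.46

$71.46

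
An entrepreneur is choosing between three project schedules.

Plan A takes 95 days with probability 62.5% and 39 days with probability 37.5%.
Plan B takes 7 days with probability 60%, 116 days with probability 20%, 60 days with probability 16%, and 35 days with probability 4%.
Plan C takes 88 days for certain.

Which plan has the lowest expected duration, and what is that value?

Plan A = 0.625 × 95 + 0.375 × 39 = 59.375 + 14.625 = 74
Plan B = 0.6 × 7 + 0.2 × 116 + 0.16 × 60 + 0.04 × 35 = 4.2 + 23.2 + 9.6 + 1.4 = 38.4
Plan C: 88 (certain)

Plan B (38.4 days)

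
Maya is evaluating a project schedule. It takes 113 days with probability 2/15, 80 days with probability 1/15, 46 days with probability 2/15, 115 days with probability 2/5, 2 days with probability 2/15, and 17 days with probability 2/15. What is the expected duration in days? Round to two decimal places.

EV = 2/15 × 113 + 1/15 × 80 + 2/15 × 46 + 2/5 × 115 + 2/15 × 2 + 2/15 × 17 = 15.0667 + 5.3333 + 6.1333 + 46 + 0.2667 + 2.2667 = 75.0667

75.07 days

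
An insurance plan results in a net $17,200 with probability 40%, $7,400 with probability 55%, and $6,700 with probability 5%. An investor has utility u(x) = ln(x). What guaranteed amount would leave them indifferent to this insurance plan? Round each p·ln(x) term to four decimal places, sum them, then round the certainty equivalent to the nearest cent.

E[u] = 0.4·ln(17200) + 0.55·ln(7400) + 0.05·ln(6700) = 3.9011 + 4.9001 + 0.4405 = 9.2417
CE = e^9.2417 ≈ 10318.57

$10,318.57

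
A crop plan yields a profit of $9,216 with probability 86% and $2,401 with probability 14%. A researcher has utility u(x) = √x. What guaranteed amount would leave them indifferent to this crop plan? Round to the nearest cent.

E[u] = 0.86·√9216 + 0.14·√2401 = 0.86·96 + 0.14·49 = 89.42
CE = (89.42)² = 7995.9364

$7,995.94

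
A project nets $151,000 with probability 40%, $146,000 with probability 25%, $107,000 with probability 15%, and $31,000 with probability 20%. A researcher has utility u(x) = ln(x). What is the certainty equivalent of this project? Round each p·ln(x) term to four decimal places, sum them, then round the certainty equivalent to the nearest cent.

$103,590.41

E[u] = 0.4·ln(151000) + 0.25·ln(146000) + 0.15·ln(107000) + 0.2·ln(31000) = 4.7700 + 2.9728 + 1.7371 + 2.0683 = 11.5482
CE = e^11.5482 ≈ 103590.41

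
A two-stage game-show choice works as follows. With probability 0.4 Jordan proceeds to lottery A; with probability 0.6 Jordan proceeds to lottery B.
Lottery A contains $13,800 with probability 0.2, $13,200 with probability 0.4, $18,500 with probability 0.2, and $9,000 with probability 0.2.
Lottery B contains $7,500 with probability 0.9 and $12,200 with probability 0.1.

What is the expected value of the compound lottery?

$10,198

EV(A) = 0.2 × 13800 + 0.4 × 13200 + 0.2 × 18500 + 0.2 × 9000 = 2760 + 5280 + 3700 + 1800 = 13540
EV(B) = 0.9 × 7500 + 0.1 × 12200 = 6750 + 1220 = 7970
Overall = 0.4 × 13540 + 0.6 × 7970 = 5416 + 4782 = 10198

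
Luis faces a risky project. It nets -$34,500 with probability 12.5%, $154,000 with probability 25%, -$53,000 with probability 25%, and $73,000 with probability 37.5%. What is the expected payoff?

$48,312.50

EV = 0.125 × (-34500) + 0.25 × 154000 + 0.25 × (-53000) + 0.375 × 73000 = -4312.5 + 38500 − 13250 + 27375 = 48312.5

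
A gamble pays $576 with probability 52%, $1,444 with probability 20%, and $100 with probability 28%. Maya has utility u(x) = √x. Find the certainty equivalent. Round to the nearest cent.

E[u] = 0.52·√576 + 0.2·√1444 + 0.28·√100 = 0.52·24 + 0.2·38 + 0.28·10 = 22.88
CE = (22.88)² = 523.4944

$523.49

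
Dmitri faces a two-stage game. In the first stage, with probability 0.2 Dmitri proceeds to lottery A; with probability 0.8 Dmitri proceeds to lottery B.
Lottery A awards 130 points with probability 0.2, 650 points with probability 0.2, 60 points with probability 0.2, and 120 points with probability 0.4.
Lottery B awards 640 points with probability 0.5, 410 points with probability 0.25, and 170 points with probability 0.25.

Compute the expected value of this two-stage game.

EV(A) = 0.2 × 130 + 0.2 × 650 + 0.2 × 60 + 0.4 × 120 = 26 + 130 + 12 + 48 = 216
EV(B) = 0.5 × 640 + 0.25 × 410 + 0.25 × 170 = 320 + 102.5 + 42.5 = 465
Overall = 0.2 × 216 + 0.8 × 465 = 43.2 + 372 = 415.2

415.2 points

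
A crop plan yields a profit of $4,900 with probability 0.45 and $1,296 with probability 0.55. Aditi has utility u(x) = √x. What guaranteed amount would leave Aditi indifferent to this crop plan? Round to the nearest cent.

E[u] = 0.45·√4900 + 0.55·√1296 = 0.45·70 + 0.55·36 = 51.3
CE = (51.3)² = 2631.69

$2,631.69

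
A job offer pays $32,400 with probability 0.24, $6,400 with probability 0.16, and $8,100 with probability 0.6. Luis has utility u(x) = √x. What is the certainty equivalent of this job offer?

E[u] = 0.24·√32400 + 0.16·√6400 + 0.6·√8100 = 0.24·180 + 0.16·80 + 0.6·90 = 110
CE = (110)² = 12100

$12,100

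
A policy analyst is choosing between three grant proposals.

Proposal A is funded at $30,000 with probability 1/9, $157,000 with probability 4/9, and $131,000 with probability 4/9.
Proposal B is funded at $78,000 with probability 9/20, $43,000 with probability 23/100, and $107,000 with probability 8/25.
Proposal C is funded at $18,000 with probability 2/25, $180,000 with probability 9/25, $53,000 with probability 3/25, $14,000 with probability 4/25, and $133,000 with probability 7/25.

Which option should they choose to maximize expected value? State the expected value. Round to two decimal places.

Proposal A ($131,333.33)

Proposal A = 1/9 × 30000 + 4/9 × 157000 + 4/9 × 131000 = 3333.3333 + 69777.7778 + 58222.2222 = 131333.3333
Proposal B = 9/20 × 78000 + 23/100 × 43000 + 8/25 × 107000 = 35100 + 9890 + 34240 = 79230
Proposal C = 2/25 × 18000 + 9/25 × 180000 + 3/25 × 53000 + 4/25 × 14000 + 7/25 × 133000 = 1440 + 64800 + 6360 + 2240 + 37240 = 112080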